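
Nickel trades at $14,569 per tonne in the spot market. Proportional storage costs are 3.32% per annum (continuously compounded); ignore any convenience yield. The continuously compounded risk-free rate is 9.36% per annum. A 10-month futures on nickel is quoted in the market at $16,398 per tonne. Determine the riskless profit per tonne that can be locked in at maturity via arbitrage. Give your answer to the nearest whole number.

$205 per tonne

Fair futures: F* = S·e^(carry·T), with carry = (r + u) = 0.0936 + 0.0332 = 0.1268
F* = 14569 · e^(0.1268 × 10/12) = 14569 · e^0.105667 = 14569 × 1.111452 = $16192.7442
Market $16398 > fair $16192.7442: forward overpriced → cash-and-carry (buy spot, short the forward).
At maturity, profit = |F_mkt − F*| = |16398 − 16192.7442| = $205 per tonne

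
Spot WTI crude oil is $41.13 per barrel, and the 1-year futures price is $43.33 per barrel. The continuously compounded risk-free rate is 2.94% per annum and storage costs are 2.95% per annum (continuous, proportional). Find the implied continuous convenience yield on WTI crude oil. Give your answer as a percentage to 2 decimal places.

F = S·e^((r+u−y)T) ⇒ (r+u−y) = ln(F/S)/T
ln(43.33/41.13) = 0.052107; /T ⇒ 0.052107
y = r + u − ln(F/S)/T = 0.0294 + 0.0295 − 0.052107 = 0.006793
y = 0.68%

0.68%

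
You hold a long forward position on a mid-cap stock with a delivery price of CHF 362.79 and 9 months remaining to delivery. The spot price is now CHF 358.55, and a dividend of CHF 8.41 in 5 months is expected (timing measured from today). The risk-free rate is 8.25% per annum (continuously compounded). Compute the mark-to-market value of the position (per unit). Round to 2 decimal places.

CHF 9.40

PV(remaining dividends) I = 8.41·e^(−0.0825·5/12) = 8.1258
Current forward F = (S − I)·e^(rT) = (358.55 − 8.1258)·e^(0.0825·9/12) = 350.4242 × 1.063829 = 372.7914
Value (long) = (F − K)·e^(−rT) = (372.7914 − 362.79) × 0.940000 = 9.4013
Value = CHF 9.40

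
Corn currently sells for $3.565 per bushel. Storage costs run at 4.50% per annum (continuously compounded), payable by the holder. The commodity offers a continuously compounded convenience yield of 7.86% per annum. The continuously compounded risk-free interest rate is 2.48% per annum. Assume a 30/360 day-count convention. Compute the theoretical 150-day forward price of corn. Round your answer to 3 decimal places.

$3.552 per bushel

Net carry = r + u − y = 0.0248 + 0.0450 − 0.0786 = -0.0088
F = S·e^((r+u−y)T) = 3.565 · e^(-0.0088 × 150/360) = 3.565 · e^-0.003667
= 3.565 × 0.996340 = $3.552 per bushel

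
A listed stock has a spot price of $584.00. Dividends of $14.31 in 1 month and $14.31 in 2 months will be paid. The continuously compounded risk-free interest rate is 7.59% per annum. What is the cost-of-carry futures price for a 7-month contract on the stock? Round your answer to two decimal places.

PV(dividends) I = 14.31·e^(−0.0759·1/12) + 14.31·e^(−0.0759·2/12)
I = 14.2198 + 14.1301 = 28.3499
F = (S − I)·e^(rT) = (584.00 − 28.3499) · e^(0.0759·7/12)
= 555.6501 · e^0.044275 = 555.6501 × 1.045270 = $580.80

$580.80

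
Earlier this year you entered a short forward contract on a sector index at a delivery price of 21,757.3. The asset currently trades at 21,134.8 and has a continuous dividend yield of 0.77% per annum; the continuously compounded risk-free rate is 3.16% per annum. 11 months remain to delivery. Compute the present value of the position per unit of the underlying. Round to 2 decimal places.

Current fair forward for the remaining 11 months: F = S·e^((r − q)·T), (r − q) = 0.0316 − 0.0077 = 0.0239
F = 21134.8 · e^(0.0239 × 11/12) = 21134.8 × 1.02215008 = 21602.9375
Value of long forward = (F − K)·e^(−rT) = (21602.9375 − 21757.3) · e^(−0.0316·11/12)
= -154.3625 × 0.97144885 = -149.96
Short position value = −(long value) = 149.96

149.96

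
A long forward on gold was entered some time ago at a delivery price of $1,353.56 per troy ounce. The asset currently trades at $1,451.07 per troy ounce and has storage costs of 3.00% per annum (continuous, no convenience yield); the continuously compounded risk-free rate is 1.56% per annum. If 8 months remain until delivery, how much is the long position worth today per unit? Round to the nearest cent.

Current fair forward for the remaining 8 months: F = S·e^((r + u)·T), (r + u) = 0.0156 + 0.0300 = 0.0456
F = 1451.07 · e^(0.0456 × 8/12) = 1451.07 × 1.03086680 = 1495.8599
Value of long forward = (F − K)·e^(−rT) = (1495.8599 − 1353.56) · e^(−0.0156·8/12)
= 142.2999 × 0.98965389 = 140.83

$140.83 per troy ounce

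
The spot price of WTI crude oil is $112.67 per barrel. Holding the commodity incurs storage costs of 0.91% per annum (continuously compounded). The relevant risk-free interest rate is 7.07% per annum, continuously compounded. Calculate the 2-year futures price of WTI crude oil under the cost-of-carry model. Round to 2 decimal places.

$132.17 per barrel

Net carry = r + u − y = 0.0707 + 0.0091 − 0.0000 = 0.0798
F = S·e^((r+u−y)T) = 112.67 · e^(0.0798 × 2) = 112.67 · e^0.159600
= 112.67 × 1.173042 = $132.17 per barrel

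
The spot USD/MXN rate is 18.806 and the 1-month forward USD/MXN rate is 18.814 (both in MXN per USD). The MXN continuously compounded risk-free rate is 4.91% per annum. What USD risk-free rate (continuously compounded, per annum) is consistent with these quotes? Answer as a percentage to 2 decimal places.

4.40%

F = S·e^((r_MXN − r_USD)T) ⇒ r_USD = r_MXN − ln(F/S)/T
ln(18.814/18.806) = 0.000425; /(1/12) = 0.005100
r_USD = 0.0491 − 0.005100 = 0.044000
r_USD = 4.40%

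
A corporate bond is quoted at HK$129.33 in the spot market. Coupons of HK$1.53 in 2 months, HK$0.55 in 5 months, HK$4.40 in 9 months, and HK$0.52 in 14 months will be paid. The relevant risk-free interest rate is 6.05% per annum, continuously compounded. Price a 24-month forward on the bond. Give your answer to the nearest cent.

PV(coupons) I = 1.53·e^(−0.0605·2/12) + 0.55·e^(−0.0605·5/12) + 4.40·e^(−0.0605·9/12) + 0.52·e^(−0.0605·14/12)
I = 1.5147 + 0.5363 + 4.2048 + 0.4846 = 6.7404
F = (S − I)·e^(rT) = (129.33 − 6.7404) · e^(0.0605·24/12)
= 122.5896 · e^0.121000 = 122.5896 × 1.128625 = HK$138.36

HK$138.36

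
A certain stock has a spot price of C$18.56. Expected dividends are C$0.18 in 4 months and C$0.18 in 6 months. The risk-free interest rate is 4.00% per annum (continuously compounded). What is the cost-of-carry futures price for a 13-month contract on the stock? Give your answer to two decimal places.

PV(dividends) I = 0.18·e^(−0.0400·4/12) + 0.18·e^(−0.0400·6/12)
I = 0.1776 + 0.1764 = 0.3540
F = (S − I)·e^(rT) = (18.56 − 0.3540) · e^(0.0400·13/12)
= 18.2060 · e^0.043333 = 18.2060 × 1.044286 = C$19.01

C$19.01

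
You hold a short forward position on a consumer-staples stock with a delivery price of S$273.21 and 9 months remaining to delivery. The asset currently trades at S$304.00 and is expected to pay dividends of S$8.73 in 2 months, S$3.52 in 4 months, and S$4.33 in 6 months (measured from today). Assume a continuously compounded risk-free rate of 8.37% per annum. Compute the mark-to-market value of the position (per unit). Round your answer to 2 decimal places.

PV(remaining dividends) I = 8.73·e^(−0.0837·2/12) + 3.52·e^(−0.0837·4/12) + 4.33·e^(−0.0837·6/12) = 16.1847
Current forward F = (S − I)·e^(rT) = (304.00 − 16.1847)·e^(0.0837·9/12) = 287.8153 × 1.064787 = 306.4620
Value (long) = (F − K)·e^(−rT) = (306.4620 − 273.21) × 0.939155 = 31.2288
Short position value = −(long value) = -S$31.23

-S$31.23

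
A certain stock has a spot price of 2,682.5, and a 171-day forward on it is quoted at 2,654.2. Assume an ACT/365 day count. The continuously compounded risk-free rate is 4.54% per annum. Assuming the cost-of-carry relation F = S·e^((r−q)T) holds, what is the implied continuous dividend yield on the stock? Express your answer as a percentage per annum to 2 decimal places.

From F = S·e^((r−q)T): (r − q) = ln(F/S)/T
ln(2654.2/2682.5) = ln(0.989450) = -0.010606
(r − q) = -0.010606 / (171/365) = -0.022639
q = r − ln(F/S)/T = 0.0454 + 0.022639 = 0.068039
q = 6.80%

6.80%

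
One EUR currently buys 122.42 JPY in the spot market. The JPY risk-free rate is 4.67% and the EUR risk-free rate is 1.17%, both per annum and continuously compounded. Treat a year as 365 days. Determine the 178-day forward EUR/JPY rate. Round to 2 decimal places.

124.53

F = S·e^((r_JPY − r_EUR)T) = 122.42 · e^((0.0467 − 0.0117) × 178/365)
= 122.42 · e^0.017068 = 122.42 × 1.017214
F = 124.53 JPY per EUR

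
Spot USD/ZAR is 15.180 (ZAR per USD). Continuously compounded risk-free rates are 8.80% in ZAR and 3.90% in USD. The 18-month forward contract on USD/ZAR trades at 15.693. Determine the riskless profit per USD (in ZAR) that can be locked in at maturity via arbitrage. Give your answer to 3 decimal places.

Fair forward: F* = S·e^(carry·T), with carry = (r_ZAR − r_USD) = 0.0880 − 0.0390 = 0.0490
F* = 15.180 · e^(0.0490 × 18/12) = 15.180 · e^0.073500 = 15.180 × 1.076269 = 16.3378
Market 15.693 < fair 16.3378: forward underpriced → reverse cash-and-carry (short spot, go long the forward).
At maturity, profit = |F_mkt − F*| = |15.693 − 16.3378| = 0.645 per USD (in ZAR)

0.645 per USD (in ZAR)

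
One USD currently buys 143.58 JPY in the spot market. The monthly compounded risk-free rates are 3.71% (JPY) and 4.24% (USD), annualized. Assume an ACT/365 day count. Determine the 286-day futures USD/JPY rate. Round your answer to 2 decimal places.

142.99

By covered interest parity, F = S · (1+r_JPY/12)^(12T) / (1+r_USD/12)^(12T)
= 143.58 × 1.029451 / 1.033721 = 143.58 × 0.995869
F = 142.99 JPY per USD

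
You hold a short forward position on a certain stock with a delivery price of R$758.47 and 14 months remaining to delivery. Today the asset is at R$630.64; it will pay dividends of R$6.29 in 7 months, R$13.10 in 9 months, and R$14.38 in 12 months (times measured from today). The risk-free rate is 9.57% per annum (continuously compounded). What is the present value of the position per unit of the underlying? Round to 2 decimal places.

R$78.91

PV(remaining dividends) I = 6.29·e^(−0.0957·7/12) + 13.10·e^(−0.0957·9/12) + 14.38·e^(−0.0957·12/12) = 31.2088
Current forward F = (S − I)·e^(rT) = (630.64 − 31.2088)·e^(0.0957·14/12) = 599.4312 × 1.118121 = 670.2366
Value (long) = (F − K)·e^(−rT) = (670.2366 − 758.47) × 0.894357 = -78.9122
Short position value = −(long value) = R$78.91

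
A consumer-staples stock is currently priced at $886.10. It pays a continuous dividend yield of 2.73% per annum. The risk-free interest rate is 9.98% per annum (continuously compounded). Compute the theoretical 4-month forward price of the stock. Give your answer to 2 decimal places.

$907.77

F = S·e^((r − q)T) = 886.10 · e^((0.0998 − 0.0273) × 4/12)
= 886.10 · e^0.024167 = 886.10 × 1.024461
F = $907.77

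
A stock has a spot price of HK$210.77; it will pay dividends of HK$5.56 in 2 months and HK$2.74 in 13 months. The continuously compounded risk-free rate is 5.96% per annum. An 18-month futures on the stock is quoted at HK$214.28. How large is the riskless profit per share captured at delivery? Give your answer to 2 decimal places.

PV(dividends) I = 5.56·e^(−0.0596·2/12) + 2.74·e^(−0.0596·13/12) = 8.0737
Fair futures F* = (S − I)·e^(rT) = (210.77 − 8.0737)·e^0.089400 = 202.6963 × 1.093518 = 221.6521
Market HK$214.28 < fair 221.6521: forward underpriced → reverse cash-and-carry (short the stock, invest proceeds at r, pay the dividends, go long the forward).
Profit at T = |F_mkt − F*| = |214.28 − 221.6521| = HK$7.37 per share

HK$7.37 per share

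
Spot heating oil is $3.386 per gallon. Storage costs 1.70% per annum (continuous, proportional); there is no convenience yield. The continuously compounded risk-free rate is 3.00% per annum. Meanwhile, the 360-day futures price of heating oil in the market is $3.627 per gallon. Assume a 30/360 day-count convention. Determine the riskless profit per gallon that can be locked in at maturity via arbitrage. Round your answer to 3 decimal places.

$0.078 per gallon

Fair futures: F* = S·e^(carry·T), with carry = (r + u) = 0.0300 + 0.0170 = 0.0470
F* = 3.386 · e^(0.0470 × 360/360) = 3.386 · e^0.047000 = 3.386 × 1.048122 = $3.5489
Market $3.627 > fair $3.5489: forward overpriced → cash-and-carry (buy spot, short the forward).
At maturity, profit = |F_mkt − F*| = |3.627 − 3.5489| = $0.078 per gallon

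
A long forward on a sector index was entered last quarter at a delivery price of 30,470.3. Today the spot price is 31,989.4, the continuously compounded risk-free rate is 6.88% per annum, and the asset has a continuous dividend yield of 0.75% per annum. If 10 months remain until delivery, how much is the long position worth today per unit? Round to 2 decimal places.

3017.62

Current fair forward for the remaining 10 months: F = S·e^((r − q)·T), (r − q) = 0.0688 − 0.0075 = 0.0613
F = 31989.4 · e^(0.0613 × 10/12) = 31989.4 × 1.05241059 = 33665.9833
Value of long forward = (F − K)·e^(−rT) = (33665.9833 − 30470.3) · e^(−0.0688·10/12)
= 3195.6833 × 0.94427926 = 3017.62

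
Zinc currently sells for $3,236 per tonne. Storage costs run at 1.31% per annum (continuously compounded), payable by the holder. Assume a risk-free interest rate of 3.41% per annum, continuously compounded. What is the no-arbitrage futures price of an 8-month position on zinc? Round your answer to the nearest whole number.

Net carry = r + u − y = 0.0341 + 0.0131 − 0.0000 = 0.0472
F = S·e^((r+u−y)T) = 3236 · e^(0.0472 × 8/12) = 3236 · e^0.031467
= 3236 × 1.031967 = $3,339 per tonne

$3,339 per tonne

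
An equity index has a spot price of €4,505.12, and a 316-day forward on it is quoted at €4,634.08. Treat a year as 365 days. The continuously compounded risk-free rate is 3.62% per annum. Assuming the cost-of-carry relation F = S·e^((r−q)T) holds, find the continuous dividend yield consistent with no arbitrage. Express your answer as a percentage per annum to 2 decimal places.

From F = S·e^((r−q)T): (r − q) = ln(F/S)/T
ln(4634.08/4505.12) = ln(1.028625) = 0.028223
(r − q) = 0.028223 / (316/365) = 0.032599
q = r − ln(F/S)/T = 0.0362 − 0.032599 = 0.003601
q = 0.36%

0.36%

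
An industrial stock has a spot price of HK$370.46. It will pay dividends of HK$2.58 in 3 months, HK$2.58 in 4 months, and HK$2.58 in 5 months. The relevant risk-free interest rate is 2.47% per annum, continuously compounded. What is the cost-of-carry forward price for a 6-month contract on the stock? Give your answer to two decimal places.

HK$367.29

PV(dividends) I = 2.58·e^(−0.0247·3/12) + 2.58·e^(−0.0247·4/12) + 2.58·e^(−0.0247·5/12)
I = 2.5641 + 2.5588 + 2.5536 = 7.6765
F = (S − I)·e^(rT) = (370.46 − 7.6765) · e^(0.0247·6/12)
= 362.7835 · e^0.012350 = 362.7835 × 1.012427 = HK$367.29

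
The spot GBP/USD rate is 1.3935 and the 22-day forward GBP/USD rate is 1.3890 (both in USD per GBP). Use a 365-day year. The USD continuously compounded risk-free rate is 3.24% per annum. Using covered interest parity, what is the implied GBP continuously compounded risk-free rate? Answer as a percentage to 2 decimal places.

8.61%

F = S·e^((r_USD − r_GBP)T) ⇒ r_GBP = r_USD − ln(F/S)/T
ln(1.3890/1.3935) = -0.003235; /(22/365) = -0.053672
r_GBP = 0.0324 + 0.053672 = 0.086072
r_GBP = 8.61%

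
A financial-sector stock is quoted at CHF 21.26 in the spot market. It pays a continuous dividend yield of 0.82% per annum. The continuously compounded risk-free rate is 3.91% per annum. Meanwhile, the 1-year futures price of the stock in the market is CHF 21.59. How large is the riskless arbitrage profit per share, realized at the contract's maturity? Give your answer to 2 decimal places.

CHF 0.34 per share

Fair futures: F* = S·e^(carry·T), with carry = (r − q) = 0.0391 − 0.0082 = 0.0309
F* = 21.26 · e^(0.0309 × 1) = 21.26 · e^0.030900 = 21.26 × 1.031382 = CHF 21.9272
Market CHF 21.59 < fair CHF 21.9272: forward underpriced → reverse cash-and-carry (short spot, go long the forward).
At maturity, profit = |F_mkt − F*| = |21.59 − 21.9272| = CHF 0.34 per share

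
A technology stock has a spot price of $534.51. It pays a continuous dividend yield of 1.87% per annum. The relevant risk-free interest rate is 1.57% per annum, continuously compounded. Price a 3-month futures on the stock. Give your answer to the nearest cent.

F = S·e^((r − q)T) = 534.51 · e^((0.0157 − 0.0187) × 3/12)
= 534.51 · e^-0.000750 = 534.51 × 0.999250
F = $534.11

$534.11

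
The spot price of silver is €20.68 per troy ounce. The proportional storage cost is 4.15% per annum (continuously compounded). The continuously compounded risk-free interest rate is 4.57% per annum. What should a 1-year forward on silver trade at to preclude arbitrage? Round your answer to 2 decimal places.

Net carry = r + u − y = 0.0457 + 0.0415 − 0.0000 = 0.0872
F = S·e^((r+u−y)T) = 20.68 · e^(0.0872 × 1) = 20.68 · e^0.087200
= 20.68 × 1.091115 = €22.56 per troy ounce

€22.56 per troy ounce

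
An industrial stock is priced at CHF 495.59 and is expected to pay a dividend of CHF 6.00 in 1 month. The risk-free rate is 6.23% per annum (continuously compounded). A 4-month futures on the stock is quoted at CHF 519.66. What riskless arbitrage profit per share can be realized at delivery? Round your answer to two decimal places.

CHF 19.76 per share

PV(dividends) I = 6.00·e^(−0.0623·1/12) = 5.9689
Fair futures F* = (S − I)·e^(rT) = (495.59 − 5.9689)·e^0.020767 = 489.6211 × 1.020984 = 499.8953
Market CHF 519.66 > fair 499.8953: forward overpriced → cash-and-carry (borrow at r, buy the stock and collect the dividends, short the forward).
Profit at T = |F_mkt − F*| = |519.66 − 499.8953| = CHF 19.76 per share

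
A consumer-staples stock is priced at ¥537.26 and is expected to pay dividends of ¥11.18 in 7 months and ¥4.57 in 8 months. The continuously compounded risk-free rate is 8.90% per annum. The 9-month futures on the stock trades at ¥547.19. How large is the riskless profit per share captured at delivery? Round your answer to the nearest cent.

PV(dividends) I = 11.18·e^(−0.0890·7/12) + 4.57·e^(−0.0890·8/12) = 14.9211
Fair futures F* = (S − I)·e^(rT) = (537.26 − 14.9211)·e^0.066750 = 522.3389 × 1.069028 = 558.3949
Market ¥547.19 < fair 558.3949: forward underpriced → reverse cash-and-carry (short the stock, invest proceeds at r, pay the dividends, go long the forward).
Profit at T = |F_mkt − F*| = |547.19 − 558.3949| = ¥11.20 per share

¥11.20 per share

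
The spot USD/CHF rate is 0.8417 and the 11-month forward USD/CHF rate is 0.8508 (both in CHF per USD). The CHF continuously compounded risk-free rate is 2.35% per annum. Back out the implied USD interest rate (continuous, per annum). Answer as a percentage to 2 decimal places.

F = S·e^((r_CHF − r_USD)T) ⇒ r_USD = r_CHF − ln(F/S)/T
ln(0.8508/0.8417) = 0.010753; /(11/12) = 0.011731
r_USD = 0.0235 − 0.011731 = 0.011769
r_USD = 1.18%

1.18%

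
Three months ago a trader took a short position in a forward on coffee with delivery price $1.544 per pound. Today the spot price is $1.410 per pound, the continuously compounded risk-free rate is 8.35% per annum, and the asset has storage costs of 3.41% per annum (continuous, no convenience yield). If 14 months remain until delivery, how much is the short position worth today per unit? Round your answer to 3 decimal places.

Current fair forward for the remaining 14 months: F = S·e^((r + u)·T), (r + u) = 0.0835 + 0.0341 = 0.1176
F = 1.410 · e^(0.1176 × 14/12) = 1.410 × 1.147058 = 1.6174
Value of long forward = (F − K)·e^(−rT) = (1.6174 − 1.544) · e^(−0.0835·14/12)
= 0.0734 × 0.907178 = 0.067
Short position value = −(long value) = -$0.067

-$0.067 per pound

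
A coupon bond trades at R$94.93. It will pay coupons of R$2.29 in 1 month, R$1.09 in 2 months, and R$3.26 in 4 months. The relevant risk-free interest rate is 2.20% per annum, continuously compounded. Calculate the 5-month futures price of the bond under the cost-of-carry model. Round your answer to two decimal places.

R$89.14

PV(coupons) I = 2.29·e^(−0.0220·1/12) + 1.09·e^(−0.0220·2/12) + 3.26·e^(−0.0220·4/12)
I = 2.2858 + 1.0860 + 3.2362 = 6.6080
F = (S − I)·e^(rT) = (94.93 − 6.6080) · e^(0.0220·5/12)
= 88.3220 · e^0.009167 = 88.3220 × 1.009209 = R$89.14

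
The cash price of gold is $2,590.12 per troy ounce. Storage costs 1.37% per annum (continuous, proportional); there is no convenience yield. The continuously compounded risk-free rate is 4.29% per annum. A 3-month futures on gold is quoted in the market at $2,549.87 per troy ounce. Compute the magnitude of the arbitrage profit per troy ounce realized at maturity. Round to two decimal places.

Fair futures: F* = S·e^(carry·T), with carry = (r + u) = 0.0429 + 0.0137 = 0.0566
F* = 2590.12 · e^(0.0566 × 3/12) = 2590.12 · e^0.01415000 = 2590.12 × 1.01425059 = $2627.0307
Market $2549.87 < fair $2627.0307: forward underpriced → reverse cash-and-carry (short spot, go long the forward).
At maturity, profit = |F_mkt − F*| = |2549.87 − 2627.0307| = $77.16 per troy ounce

$77.16 per troy ounce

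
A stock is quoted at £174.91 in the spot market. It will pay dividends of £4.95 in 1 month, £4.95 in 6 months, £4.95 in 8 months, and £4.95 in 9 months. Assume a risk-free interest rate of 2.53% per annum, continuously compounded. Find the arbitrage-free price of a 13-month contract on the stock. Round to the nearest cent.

£159.68

PV(dividends) I = 4.95·e^(−0.0253·1/12) + 4.95·e^(−0.0253·6/12) + 4.95·e^(−0.0253·8/12) + 4.95·e^(−0.0253·9/12)
I = 4.9396 + 4.8878 + 4.8672 + 4.8570 = 19.5516
F = (S − I)·e^(rT) = (174.91 − 19.5516) · e^(0.0253·13/12)
= 155.3584 · e^0.027408 = 155.3584 × 1.027787 = £159.68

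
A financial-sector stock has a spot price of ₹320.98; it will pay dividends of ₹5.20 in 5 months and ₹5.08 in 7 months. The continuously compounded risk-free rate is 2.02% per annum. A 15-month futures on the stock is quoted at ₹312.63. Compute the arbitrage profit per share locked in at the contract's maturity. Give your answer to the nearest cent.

₹6.12 per share

PV(dividends) I = 5.20·e^(−0.0202·5/12) + 5.08·e^(−0.0202·7/12) = 10.1769
Fair futures F* = (S − I)·e^(rT) = (320.98 − 10.1769)·e^0.025250 = 310.8031 × 1.025571 = 318.7506
Market ₹312.63 < fair 318.7506: forward underpriced → reverse cash-and-carry (short the stock, invest proceeds at r, pay the dividends, go long the forward).
Profit at T = |F_mkt − F*| = |312.63 − 318.7506| = ₹6.12 per share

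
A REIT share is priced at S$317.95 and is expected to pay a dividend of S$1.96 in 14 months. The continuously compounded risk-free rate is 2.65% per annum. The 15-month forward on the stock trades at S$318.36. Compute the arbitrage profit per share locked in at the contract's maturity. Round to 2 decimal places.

PV(dividends) I = 1.96·e^(−0.0265·14/12) = 1.9003
Fair forward F* = (S − I)·e^(rT) = (317.95 − 1.9003)·e^0.033125 = 316.0497 × 1.033680 = 326.6943
Market S$318.36 < fair 326.6943: forward underpriced → reverse cash-and-carry (short the stock, invest proceeds at r, pay the dividends, go long the forward).
Profit at T = |F_mkt − F*| = |318.36 − 326.6943| = S$8.33 per share

S$8.33 per share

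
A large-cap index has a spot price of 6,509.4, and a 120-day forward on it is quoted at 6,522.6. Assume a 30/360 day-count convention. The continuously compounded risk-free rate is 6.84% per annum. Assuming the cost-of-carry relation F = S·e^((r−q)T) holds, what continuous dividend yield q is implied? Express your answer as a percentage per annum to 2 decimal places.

6.23%

From F = S·e^((r−q)T): (r − q) = ln(F/S)/T
ln(6522.6/6509.4) = ln(1.002028) = 0.002026
(r − q) = 0.002026 / (120/360) = 0.006078
q = r − ln(F/S)/T = 0.0684 − 0.006078 = 0.062322
q = 6.23%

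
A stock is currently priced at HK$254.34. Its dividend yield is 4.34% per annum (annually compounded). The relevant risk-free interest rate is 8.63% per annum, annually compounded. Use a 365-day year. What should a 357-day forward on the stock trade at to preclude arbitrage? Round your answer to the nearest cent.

F = S · (1+r)^T / (1+q)^T
= 254.34 × 1.084331 / 1.042429 = 254.34 × 1.040197
F = HK$264.56

HK$264.56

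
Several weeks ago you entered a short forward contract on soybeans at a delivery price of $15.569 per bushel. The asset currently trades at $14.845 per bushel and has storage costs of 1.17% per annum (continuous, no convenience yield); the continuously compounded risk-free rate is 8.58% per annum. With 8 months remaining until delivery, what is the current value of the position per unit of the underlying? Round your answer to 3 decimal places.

-$0.258 per bushel

Current fair forward for the remaining 8 months: F = S·e^((r + u)·T), (r + u) = 0.0858 + 0.0117 = 0.0975
F = 14.845 · e^(0.0975 × 8/12) = 14.845 × 1.067159 = 15.8420
Value of long forward = (F − K)·e^(−rT) = (15.8420 − 15.569) · e^(−0.0858·8/12)
= 0.2730 × 0.944405 = 0.258
Short position value = −(long value) = -$0.258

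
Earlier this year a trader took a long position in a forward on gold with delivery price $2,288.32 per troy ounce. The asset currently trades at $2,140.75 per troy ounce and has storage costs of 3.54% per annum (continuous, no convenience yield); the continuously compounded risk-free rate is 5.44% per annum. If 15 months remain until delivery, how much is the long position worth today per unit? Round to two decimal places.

$99.72 per troy ounce

Current fair forward for the remaining 15 months: F = S·e^((r + u)·T), (r + u) = 0.0544 + 0.0354 = 0.0898
F = 2140.75 · e^(0.0898 × 15/12) = 2140.75 × 1.11879252 = 2395.0551
Value of long forward = (F − K)·e^(−rT) = (2395.0551 − 2288.32) · e^(−0.0544·15/12)
= 106.7351 × 0.93426047 = 99.72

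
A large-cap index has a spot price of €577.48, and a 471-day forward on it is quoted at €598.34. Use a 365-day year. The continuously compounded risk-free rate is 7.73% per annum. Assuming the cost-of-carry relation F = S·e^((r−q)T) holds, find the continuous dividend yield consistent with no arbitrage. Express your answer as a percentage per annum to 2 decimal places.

4.98%

From F = S·e^((r−q)T): (r − q) = ln(F/S)/T
ln(598.34/577.48) = ln(1.036122) = 0.035485
(r − q) = 0.035485 / (471/365) = 0.027499
q = r − ln(F/S)/T = 0.0773 − 0.027499 = 0.049801
q = 4.98%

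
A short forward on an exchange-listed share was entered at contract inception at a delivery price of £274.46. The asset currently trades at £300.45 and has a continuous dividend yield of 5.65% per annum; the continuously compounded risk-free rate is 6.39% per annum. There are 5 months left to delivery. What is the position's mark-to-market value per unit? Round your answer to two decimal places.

-£26.21

Current fair forward for the remaining 5 months: F = S·e^((r − q)·T), (r − q) = 0.0639 − 0.0565 = 0.0074
F = 300.45 · e^(0.0074 × 5/12) = 300.45 × 1.003088 = 301.3778
Value of long forward = (F − K)·e^(−rT) = (301.3778 − 274.46) · e^(−0.0639·5/12)
= 26.9178 × 0.973726 = 26.21
Short position value = −(long value) = -£26.21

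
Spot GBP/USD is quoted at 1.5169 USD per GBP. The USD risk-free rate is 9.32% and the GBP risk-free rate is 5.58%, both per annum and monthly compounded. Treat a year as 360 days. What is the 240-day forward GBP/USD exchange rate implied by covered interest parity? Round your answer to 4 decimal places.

1.5550

By covered interest parity, F = S · (1+r_USD/12)^(12T) / (1+r_GBP/12)^(12T)
= 1.5169 × 1.063849 / 1.037811 = 1.5169 × 1.025089
F = 1.5550 USD per GBP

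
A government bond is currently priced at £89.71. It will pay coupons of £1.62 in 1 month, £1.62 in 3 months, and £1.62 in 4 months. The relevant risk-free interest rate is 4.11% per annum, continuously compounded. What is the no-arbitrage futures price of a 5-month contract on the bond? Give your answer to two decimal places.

£86.36

PV(coupons) I = 1.62·e^(−0.0411·1/12) + 1.62·e^(−0.0411·3/12) + 1.62·e^(−0.0411·4/12)
I = 1.6145 + 1.6034 + 1.5980 = 4.8159
F = (S − I)·e^(rT) = (89.71 − 4.8159) · e^(0.0411·5/12)
= 84.8941 · e^0.017125 = 84.8941 × 1.017272 = £86.36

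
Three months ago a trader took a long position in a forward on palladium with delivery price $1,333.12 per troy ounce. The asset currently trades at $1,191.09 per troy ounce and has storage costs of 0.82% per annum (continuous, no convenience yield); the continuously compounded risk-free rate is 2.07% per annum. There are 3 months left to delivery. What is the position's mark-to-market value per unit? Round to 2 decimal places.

Current fair forward for the remaining 3 months: F = S·e^((r + u)·T), (r + u) = 0.0207 + 0.0082 = 0.0289
F = 1191.09 · e^(0.0289 × 3/12) = 1191.09 × 1.00725116 = 1199.7268
Value of long forward = (F − K)·e^(−rT) = (1199.7268 − 1333.12) · e^(−0.0207·3/12)
= -133.3932 × 0.99483837 = -132.70

-$132.70 per troy ounce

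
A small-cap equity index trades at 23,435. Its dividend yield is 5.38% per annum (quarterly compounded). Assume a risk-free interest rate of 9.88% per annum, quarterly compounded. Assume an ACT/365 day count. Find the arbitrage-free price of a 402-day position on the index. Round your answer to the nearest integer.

24,603

F = S · (1+r/4)^(4T) / (1+q/4)^(4T)
= 23435 × 1.113483 / 1.060625 = 23435 × 1.049837
F = 24,603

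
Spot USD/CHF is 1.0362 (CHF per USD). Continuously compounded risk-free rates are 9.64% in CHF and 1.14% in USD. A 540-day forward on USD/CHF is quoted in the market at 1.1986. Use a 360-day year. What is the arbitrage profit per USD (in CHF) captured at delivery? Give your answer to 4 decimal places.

0.0215 per USD (in CHF)

Fair forward: F* = S·e^(carry·T), with carry = (r_CHF − r_USD) = 0.0964 − 0.0114 = 0.0850
F* = 1.0362 · e^(0.0850 × 540/360) = 1.0362 · e^0.127500 = 1.0362 × 1.135985 = 1.1771
Market 1.1986 > fair 1.1771: forward overpriced → cash-and-carry (buy spot, short the forward).
At maturity, profit = |F_mkt − F*| = |1.1986 − 1.1771| = 0.0215 per USD (in CHF)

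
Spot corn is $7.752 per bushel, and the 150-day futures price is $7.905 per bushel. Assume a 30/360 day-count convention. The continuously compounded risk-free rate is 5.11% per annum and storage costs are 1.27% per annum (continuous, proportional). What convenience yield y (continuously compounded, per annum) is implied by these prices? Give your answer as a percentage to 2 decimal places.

1.69%

F = S·e^((r+u−y)T) ⇒ (r+u−y) = ln(F/S)/T
ln(7.905/7.752) = 0.019545; /T ⇒ 0.046908
y = r + u − ln(F/S)/T = 0.0511 + 0.0127 − 0.046908 = 0.016892
y = 1.69%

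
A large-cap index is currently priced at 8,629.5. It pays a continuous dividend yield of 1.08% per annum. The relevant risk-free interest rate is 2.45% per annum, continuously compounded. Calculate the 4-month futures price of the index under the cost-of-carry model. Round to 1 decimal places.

8,669.0

F = S·e^((r − q)T) = 8629.5 · e^((0.0245 − 0.0108) × 4/12)
= 8629.5 · e^0.004567 = 8629.5 × 1.004577
F = 8,669.0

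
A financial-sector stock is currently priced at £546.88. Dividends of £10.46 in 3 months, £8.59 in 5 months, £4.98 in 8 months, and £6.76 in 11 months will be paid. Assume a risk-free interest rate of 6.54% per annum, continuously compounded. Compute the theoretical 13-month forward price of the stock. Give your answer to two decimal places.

£555.06

PV(dividends) I = 10.46·e^(−0.0654·3/12) + 8.59·e^(−0.0654·5/12) + 4.98·e^(−0.0654·8/12) + 6.76·e^(−0.0654·11/12)
I = 10.2904 + 8.3591 + 4.7675 + 6.3666 = 29.7836
F = (S − I)·e^(rT) = (546.88 − 29.7836) · e^(0.0654·13/12)
= 517.0964 · e^0.070850 = 517.0964 × 1.073420 = £555.06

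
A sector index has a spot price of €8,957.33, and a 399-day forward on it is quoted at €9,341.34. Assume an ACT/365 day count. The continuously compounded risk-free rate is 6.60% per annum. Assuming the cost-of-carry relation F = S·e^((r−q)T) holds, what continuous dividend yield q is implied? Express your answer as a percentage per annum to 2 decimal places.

2.76%

From F = S·e^((r−q)T): (r − q) = ln(F/S)/T
ln(9341.34/8957.33) = ln(1.042871) = 0.041977
(r − q) = 0.041977 / (399/365) = 0.038400
q = r − ln(F/S)/T = 0.0660 − 0.038400 = 0.027600
q = 2.76%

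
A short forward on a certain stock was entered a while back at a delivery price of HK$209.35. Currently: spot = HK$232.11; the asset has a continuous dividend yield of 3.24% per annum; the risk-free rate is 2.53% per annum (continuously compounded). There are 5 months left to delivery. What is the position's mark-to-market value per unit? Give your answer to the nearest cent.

Current fair forward for the remaining 5 months: F = S·e^((r − q)·T), (r − q) = 0.0253 − 0.0324 = -0.0071
F = 232.11 · e^(-0.0071 × 5/12) = 232.11 × 0.997046 = 231.4243
Value of long forward = (F − K)·e^(−rT) = (231.4243 − 209.35) · e^(−0.0253·5/12)
= 22.0743 × 0.989514 = 21.84
Short position value = −(long value) = -HK$21.84

-HK$21.84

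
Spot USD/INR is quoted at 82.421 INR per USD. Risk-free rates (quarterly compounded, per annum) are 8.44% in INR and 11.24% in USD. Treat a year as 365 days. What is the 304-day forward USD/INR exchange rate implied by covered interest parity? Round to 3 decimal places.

By covered interest parity, F = S · (1+r_INR/4)^(4T) / (1+r_USD/4)^(4T)
= 82.421 × 1.072040 / 1.096720 = 82.421 × 0.977497
F = 80.566 INR per USD

80.566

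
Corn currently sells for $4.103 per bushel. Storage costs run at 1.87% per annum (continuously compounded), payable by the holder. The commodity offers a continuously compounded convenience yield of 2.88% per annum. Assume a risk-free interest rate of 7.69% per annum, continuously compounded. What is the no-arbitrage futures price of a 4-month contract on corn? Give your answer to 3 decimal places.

Net carry = r + u − y = 0.0769 + 0.0187 − 0.0288 = 0.0668
F = S·e^((r+u−y)T) = 4.103 · e^(0.0668 × 4/12) = 4.103 · e^0.022267
= 4.103 × 1.022517 = $4.195 per bushel

$4.195 per bushel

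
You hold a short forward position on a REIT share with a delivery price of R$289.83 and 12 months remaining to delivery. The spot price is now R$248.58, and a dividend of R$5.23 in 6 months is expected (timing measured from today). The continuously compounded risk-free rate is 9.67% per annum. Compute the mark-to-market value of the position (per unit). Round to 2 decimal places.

PV(remaining dividends) I = 5.23·e^(−0.0967·6/12) = 4.9831
Current forward F = (S − I)·e^(rT) = (248.58 − 4.9831)·e^(0.0967·12/12) = 243.5969 × 1.101530 = 268.3293
Value (long) = (F − K)·e^(−rT) = (268.3293 − 289.83) × 0.907828 = -19.5189
Short position value = −(long value) = R$19.52

R$19.52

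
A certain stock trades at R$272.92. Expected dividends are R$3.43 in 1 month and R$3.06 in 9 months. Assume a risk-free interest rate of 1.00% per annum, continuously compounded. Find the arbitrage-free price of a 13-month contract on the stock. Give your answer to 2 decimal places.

PV(dividends) I = 3.43·e^(−0.0100·1/12) + 3.06·e^(−0.0100·9/12)
I = 3.4271 + 3.0371 = 6.4642
F = (S − I)·e^(rT) = (272.92 − 6.4642) · e^(0.0100·13/12)
= 266.4558 · e^0.010833 = 266.4558 × 1.010892 = R$269.36

R$269.36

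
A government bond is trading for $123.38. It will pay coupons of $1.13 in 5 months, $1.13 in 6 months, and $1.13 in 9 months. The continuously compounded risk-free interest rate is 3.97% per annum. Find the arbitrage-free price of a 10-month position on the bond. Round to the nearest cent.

$124.10

PV(coupons) I = 1.13·e^(−0.0397·5/12) + 1.13·e^(−0.0397·6/12) + 1.13·e^(−0.0397·9/12)
I = 1.1115 + 1.1078 + 1.0969 = 3.3162
F = (S − I)·e^(rT) = (123.38 − 3.3162) · e^(0.0397·10/12)
= 120.0638 · e^0.033083 = 120.0638 × 1.033636 = $124.10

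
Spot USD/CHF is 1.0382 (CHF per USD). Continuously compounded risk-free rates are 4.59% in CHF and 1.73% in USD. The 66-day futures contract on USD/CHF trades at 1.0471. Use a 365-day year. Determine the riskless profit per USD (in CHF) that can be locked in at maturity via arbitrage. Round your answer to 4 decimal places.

0.0035 per USD (in CHF)

Fair futures: F* = S·e^(carry·T), with carry = (r_CHF − r_USD) = 0.0459 − 0.0173 = 0.0286
F* = 1.0382 · e^(0.0286 × 66/365) = 1.0382 · e^0.005172 = 1.0382 × 1.005185 = 1.0436
Market 1.0471 > fair 1.0436: forward overpriced → cash-and-carry (buy spot, short the forward).
At maturity, profit = |F_mkt − F*| = |1.0471 − 1.0436| = 0.0035 per USD (in CHF)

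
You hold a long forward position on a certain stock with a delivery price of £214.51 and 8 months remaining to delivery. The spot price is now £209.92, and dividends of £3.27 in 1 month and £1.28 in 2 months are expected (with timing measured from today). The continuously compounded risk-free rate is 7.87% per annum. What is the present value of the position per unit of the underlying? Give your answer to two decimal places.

£1.86

PV(remaining dividends) I = 3.27·e^(−0.0787·1/12) + 1.28·e^(−0.0787·2/12) = 4.5119
Current forward F = (S − I)·e^(rT) = (209.92 − 4.5119)·e^(0.0787·8/12) = 205.4081 × 1.053867 = 216.4728
Value (long) = (F − K)·e^(−rT) = (216.4728 − 214.51) × 0.948886 = 1.8625
Value = £1.86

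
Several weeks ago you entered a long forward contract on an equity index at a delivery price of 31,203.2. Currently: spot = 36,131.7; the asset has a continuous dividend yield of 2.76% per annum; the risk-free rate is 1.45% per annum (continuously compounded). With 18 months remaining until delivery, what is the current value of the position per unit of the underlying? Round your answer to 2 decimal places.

Current fair forward for the remaining 18 months: F = S·e^((r − q)·T), (r − q) = 0.0145 − 0.0276 = -0.0131
F = 36131.7 · e^(-0.0131 × 18/12) = 36131.7 × 0.98054180 = 35428.6422
Value of long forward = (F − K)·e^(−rT) = (35428.6422 − 31203.2) · e^(−0.0145·18/12)
= 4225.4422 × 0.97848483 = 4134.53

4134.53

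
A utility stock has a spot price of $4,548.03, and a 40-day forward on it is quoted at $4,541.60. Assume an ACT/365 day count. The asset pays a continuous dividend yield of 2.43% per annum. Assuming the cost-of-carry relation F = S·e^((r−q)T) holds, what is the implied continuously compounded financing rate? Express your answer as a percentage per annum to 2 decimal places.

From F = S·e^((r−q)T): (r − q) = ln(F/S)/T
ln(4541.60/4548.03) = ln(0.998586) = -0.001415
(r − q) = -0.001415 / (40/365) = -0.012912
r = ln(F/S)/T + q = -0.012912 + 0.0243 = 0.011388
r = 1.14%

1.14%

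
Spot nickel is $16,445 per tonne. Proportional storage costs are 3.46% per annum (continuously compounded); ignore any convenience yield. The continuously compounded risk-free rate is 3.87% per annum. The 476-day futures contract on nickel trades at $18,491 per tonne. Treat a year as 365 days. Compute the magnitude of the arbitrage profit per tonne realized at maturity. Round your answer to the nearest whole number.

Fair futures: F* = S·e^(carry·T), with carry = (r + u) = 0.0387 + 0.0346 = 0.0733
F* = 16445 · e^(0.0733 × 476/365) = 16445 · e^0.095591 = 16445 × 1.100309 = $18094.5815
Market $18491 > fair $18094.5815: forward overpriced → cash-and-carry (buy spot, short the forward).
At maturity, profit = |F_mkt − F*| = |18491 − 18094.5815| = $396 per tonne

$396 per tonne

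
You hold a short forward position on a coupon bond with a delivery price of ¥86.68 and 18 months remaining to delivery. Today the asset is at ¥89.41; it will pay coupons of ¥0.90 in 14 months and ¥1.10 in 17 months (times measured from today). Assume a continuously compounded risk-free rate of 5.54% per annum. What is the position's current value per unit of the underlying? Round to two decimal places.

PV(remaining coupons) I = 0.90·e^(−0.0554·14/12) + 1.10·e^(−0.0554·17/12) = 1.8606
Current forward F = (S − I)·e^(rT) = (89.41 − 1.8606)·e^(0.0554·18/12) = 87.5494 × 1.086650 = 95.1356
Value (long) = (F − K)·e^(−rT) = (95.1356 − 86.68) × 0.920259 = 7.7813
Short position value = −(long value) = -¥7.78

-¥7.78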